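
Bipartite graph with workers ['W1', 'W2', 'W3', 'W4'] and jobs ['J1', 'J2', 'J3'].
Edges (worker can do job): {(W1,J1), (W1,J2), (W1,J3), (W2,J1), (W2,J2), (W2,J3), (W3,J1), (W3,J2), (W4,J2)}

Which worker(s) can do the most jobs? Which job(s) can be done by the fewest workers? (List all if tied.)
Most versatile: W1, W2 (3 jobs); Least covered: J3 (2 workers)

Worker degrees (jobs they can do): W1:3, W2:3, W3:2, W4:1
Job degrees (workers who can do it): J1:3, J2:4, J3:2

Maximum worker degree is 3, achieved by: W1, W2
Minimum job degree is 2, achieved by: J3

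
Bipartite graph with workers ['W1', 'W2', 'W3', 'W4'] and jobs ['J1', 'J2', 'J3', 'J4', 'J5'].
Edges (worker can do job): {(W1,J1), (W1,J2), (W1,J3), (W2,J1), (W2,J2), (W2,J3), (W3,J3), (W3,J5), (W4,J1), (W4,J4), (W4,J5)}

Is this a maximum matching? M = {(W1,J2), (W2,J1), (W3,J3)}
No, size 3 is not maximum

Proposed matching has size 3.
Maximum matching size for this graph: 4.

This is NOT maximum - can be improved to size 4.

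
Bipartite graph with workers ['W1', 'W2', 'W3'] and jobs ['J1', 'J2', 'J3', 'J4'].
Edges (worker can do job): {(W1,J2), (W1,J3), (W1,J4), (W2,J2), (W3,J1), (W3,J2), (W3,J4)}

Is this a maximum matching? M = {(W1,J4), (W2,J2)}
No, size 2 is not maximum

Proposed matching has size 2.
Maximum matching size for this graph: 3.

This is NOT maximum - can be improved to size 3.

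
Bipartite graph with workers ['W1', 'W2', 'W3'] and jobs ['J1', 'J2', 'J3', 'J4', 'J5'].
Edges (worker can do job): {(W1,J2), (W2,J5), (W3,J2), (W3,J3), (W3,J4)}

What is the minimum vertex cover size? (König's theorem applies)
Minimum vertex cover size = 3

By König's theorem: in bipartite graphs,
min vertex cover = max matching = 3

Maximum matching has size 3, so minimum vertex cover also has size 3.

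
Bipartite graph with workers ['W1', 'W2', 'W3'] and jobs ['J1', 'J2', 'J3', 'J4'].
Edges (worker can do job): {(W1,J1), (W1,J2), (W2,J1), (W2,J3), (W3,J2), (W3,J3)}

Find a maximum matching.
Matching: {(W1,J2), (W2,J1), (W3,J3)}

Maximum matching (size 3):
  W1 → J2
  W2 → J1
  W3 → J3

Each worker is assigned to at most one job, and each job to at most one worker.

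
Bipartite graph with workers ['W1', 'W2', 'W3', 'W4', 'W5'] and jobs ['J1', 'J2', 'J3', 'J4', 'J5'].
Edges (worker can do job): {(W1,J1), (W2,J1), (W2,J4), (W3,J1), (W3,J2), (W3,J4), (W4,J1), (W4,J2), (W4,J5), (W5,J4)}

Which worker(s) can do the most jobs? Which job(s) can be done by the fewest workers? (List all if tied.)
Most versatile: W3, W4 (3 jobs); Least covered: J3 (0 workers)

Worker degrees (jobs they can do): W1:1, W2:2, W3:3, W4:3, W5:1
Job degrees (workers who can do it): J1:4, J2:2, J3:0, J4:3, J5:1

Maximum worker degree is 3, achieved by: W3, W4
Minimum job degree is 0, achieved by: J3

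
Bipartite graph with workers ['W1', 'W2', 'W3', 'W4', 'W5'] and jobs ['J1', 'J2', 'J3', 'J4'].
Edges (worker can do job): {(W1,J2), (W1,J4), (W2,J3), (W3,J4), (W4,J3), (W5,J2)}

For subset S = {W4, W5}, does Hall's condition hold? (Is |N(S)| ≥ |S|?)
Yes: |N(S)| = 2, |S| = 2

Subset S = {W4, W5}
Neighbors N(S) = {J2, J3}

|N(S)| = 2, |S| = 2
Hall's condition: |N(S)| ≥ |S| is satisfied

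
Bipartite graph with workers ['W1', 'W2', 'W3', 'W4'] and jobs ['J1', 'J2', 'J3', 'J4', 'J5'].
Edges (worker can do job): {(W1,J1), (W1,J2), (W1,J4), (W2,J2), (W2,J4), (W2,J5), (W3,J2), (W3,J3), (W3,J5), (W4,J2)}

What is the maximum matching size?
Maximum matching size = 4

Maximum matching: {(W1,J1), (W2,J4), (W3,J3), (W4,J2)}
Size: 4

This assigns 4 workers to 4 distinct jobs.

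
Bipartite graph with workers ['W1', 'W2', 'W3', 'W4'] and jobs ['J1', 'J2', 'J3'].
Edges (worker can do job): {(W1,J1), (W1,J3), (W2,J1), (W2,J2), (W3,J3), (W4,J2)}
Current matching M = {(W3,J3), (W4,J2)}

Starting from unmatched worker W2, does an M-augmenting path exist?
Yes: W2 → J1

An M-augmenting path alternates non-matching / matching edges, starting and ending at unmatched vertices.
Path: W2 → J1
(J1 is unmatched in M, so the path is augmenting.)
Flipping edges along this path would increase |M| from 2 to 3.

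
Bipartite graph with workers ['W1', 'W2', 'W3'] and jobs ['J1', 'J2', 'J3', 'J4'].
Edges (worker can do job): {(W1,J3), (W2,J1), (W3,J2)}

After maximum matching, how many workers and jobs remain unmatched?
Unmatched: 0 workers, 1 jobs

Maximum matching size: 3
Workers: 3 total, 3 matched, 0 unmatched
Jobs: 4 total, 3 matched, 1 unmatched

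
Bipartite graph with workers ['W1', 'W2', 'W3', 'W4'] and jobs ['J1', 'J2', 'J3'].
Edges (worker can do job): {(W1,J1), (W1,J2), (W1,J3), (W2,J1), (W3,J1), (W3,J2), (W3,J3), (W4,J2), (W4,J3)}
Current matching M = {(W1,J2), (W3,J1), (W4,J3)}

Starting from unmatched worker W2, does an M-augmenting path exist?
No augmenting path from W2

Alternating search from W2 reaches jobs: {J1, J2, J3}.
Every reachable job is already matched in M, and following those matched edges back to workers exposes no further unvisited jobs.
No M-augmenting path from W2 exists.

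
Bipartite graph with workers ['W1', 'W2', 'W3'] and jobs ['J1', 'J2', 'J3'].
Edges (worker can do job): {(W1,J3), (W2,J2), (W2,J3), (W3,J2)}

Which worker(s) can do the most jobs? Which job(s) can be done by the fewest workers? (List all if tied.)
Most versatile: W2 (2 jobs); Least covered: J1 (0 workers)

Worker degrees (jobs they can do): W1:1, W2:2, W3:1
Job degrees (workers who can do it): J1:0, J2:2, J3:2

Maximum worker degree is 2, achieved by: W2
Minimum job degree is 0, achieved by: J1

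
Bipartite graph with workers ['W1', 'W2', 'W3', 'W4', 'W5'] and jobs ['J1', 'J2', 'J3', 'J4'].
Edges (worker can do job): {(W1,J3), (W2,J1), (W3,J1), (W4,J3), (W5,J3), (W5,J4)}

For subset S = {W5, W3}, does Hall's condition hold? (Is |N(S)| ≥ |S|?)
Yes: |N(S)| = 3, |S| = 2

Subset S = {W5, W3}
Neighbors N(S) = {J1, J3, J4}

|N(S)| = 3, |S| = 2
Hall's condition: |N(S)| ≥ |S| is satisfied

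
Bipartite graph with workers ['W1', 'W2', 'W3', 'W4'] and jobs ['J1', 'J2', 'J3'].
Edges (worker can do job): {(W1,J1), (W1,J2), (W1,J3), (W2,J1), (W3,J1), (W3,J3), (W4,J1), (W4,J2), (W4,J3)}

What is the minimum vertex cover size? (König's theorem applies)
Minimum vertex cover size = 3

By König's theorem: in bipartite graphs,
min vertex cover = max matching = 3

Maximum matching has size 3, so minimum vertex cover also has size 3.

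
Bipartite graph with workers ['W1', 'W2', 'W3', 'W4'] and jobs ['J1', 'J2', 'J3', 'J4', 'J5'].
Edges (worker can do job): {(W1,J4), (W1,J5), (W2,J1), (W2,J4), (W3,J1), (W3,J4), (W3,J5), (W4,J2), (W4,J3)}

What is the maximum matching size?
Maximum matching size = 4

Maximum matching: {(W1,J4), (W2,J1), (W3,J5), (W4,J2)}
Size: 4

This assigns 4 workers to 4 distinct jobs.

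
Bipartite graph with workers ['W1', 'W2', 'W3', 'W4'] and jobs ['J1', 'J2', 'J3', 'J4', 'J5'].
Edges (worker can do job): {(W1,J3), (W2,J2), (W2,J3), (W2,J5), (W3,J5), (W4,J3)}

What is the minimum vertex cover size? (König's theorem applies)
Minimum vertex cover size = 3

By König's theorem: in bipartite graphs,
min vertex cover = max matching = 3

Maximum matching has size 3, so minimum vertex cover also has size 3.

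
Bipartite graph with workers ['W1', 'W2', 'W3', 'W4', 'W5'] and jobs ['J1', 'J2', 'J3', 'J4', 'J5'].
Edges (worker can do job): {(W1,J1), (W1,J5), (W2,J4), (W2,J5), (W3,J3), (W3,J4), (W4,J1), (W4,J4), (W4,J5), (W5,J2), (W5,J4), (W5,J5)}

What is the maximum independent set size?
Maximum independent set = 5

By König's theorem:
- Min vertex cover = Max matching = 5
- Max independent set = Total vertices - Min vertex cover
- Max independent set = 10 - 5 = 5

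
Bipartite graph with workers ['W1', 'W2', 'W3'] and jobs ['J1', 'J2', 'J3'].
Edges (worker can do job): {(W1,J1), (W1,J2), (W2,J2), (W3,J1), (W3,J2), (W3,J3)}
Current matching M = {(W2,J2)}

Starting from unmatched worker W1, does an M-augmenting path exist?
Yes: W1 → J1

An M-augmenting path alternates non-matching / matching edges, starting and ending at unmatched vertices.
Path: W1 → J1
(J1 is unmatched in M, so the path is augmenting.)
Flipping edges along this path would increase |M| from 1 to 2.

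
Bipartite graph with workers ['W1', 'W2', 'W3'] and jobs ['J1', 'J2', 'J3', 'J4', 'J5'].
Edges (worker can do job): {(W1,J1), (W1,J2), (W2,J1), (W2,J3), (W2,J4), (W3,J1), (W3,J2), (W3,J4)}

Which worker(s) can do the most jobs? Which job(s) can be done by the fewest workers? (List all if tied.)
Most versatile: W2, W3 (3 jobs); Least covered: J5 (0 workers)

Worker degrees (jobs they can do): W1:2, W2:3, W3:3
Job degrees (workers who can do it): J1:3, J2:2, J3:1, J4:2, J5:0

Maximum worker degree is 3, achieved by: W2, W3
Minimum job degree is 0, achieved by: J5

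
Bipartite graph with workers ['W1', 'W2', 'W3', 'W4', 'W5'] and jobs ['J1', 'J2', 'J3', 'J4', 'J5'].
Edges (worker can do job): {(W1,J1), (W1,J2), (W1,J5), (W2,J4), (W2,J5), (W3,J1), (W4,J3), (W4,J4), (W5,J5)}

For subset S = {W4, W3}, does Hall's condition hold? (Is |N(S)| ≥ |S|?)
Yes: |N(S)| = 3, |S| = 2

Subset S = {W4, W3}
Neighbors N(S) = {J1, J3, J4}

|N(S)| = 3, |S| = 2
Hall's condition: |N(S)| ≥ |S| is satisfied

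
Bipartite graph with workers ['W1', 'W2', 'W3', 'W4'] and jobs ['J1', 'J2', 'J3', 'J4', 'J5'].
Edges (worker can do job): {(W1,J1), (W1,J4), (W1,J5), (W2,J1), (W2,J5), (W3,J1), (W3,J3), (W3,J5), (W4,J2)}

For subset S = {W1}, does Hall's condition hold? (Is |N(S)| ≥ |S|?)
Yes: |N(S)| = 3, |S| = 1

Subset S = {W1}
Neighbors N(S) = {J1, J4, J5}

|N(S)| = 3, |S| = 1
Hall's condition: |N(S)| ≥ |S| is satisfied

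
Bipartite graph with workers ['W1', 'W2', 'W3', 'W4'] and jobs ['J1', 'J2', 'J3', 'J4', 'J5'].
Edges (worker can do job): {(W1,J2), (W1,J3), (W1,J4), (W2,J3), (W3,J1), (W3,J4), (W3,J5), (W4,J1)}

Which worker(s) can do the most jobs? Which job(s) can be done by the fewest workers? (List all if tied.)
Most versatile: W1, W3 (3 jobs); Least covered: J2, J5 (1 workers)

Worker degrees (jobs they can do): W1:3, W2:1, W3:3, W4:1
Job degrees (workers who can do it): J1:2, J2:1, J3:2, J4:2, J5:1

Maximum worker degree is 3, achieved by: W1, W3
Minimum job degree is 1, achieved by: J2, J5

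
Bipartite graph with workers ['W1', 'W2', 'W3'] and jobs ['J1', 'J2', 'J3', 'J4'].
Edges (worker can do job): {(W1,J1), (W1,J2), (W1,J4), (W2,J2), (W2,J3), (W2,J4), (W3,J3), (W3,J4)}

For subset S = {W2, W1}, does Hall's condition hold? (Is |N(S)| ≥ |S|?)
Yes: |N(S)| = 4, |S| = 2

Subset S = {W2, W1}
Neighbors N(S) = {J1, J2, J3, J4}

|N(S)| = 4, |S| = 2
Hall's condition: |N(S)| ≥ |S| is satisfied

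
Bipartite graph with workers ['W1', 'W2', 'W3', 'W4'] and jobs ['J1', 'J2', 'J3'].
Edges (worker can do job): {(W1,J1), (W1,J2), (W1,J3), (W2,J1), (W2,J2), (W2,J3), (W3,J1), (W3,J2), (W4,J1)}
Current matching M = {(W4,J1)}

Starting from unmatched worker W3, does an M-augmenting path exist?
Yes: W3 → J2

An M-augmenting path alternates non-matching / matching edges, starting and ending at unmatched vertices.
Path: W3 → J2
(J2 is unmatched in M, so the path is augmenting.)
Flipping edges along this path would increase |M| from 1 to 2.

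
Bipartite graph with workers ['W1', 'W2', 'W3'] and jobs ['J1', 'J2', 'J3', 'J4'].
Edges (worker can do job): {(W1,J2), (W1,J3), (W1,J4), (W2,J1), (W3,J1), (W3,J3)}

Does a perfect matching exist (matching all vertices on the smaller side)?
Yes, perfect matching exists (size 3)

Perfect matching: {(W1,J2), (W2,J1), (W3,J3)}
All 3 vertices on the smaller side are matched.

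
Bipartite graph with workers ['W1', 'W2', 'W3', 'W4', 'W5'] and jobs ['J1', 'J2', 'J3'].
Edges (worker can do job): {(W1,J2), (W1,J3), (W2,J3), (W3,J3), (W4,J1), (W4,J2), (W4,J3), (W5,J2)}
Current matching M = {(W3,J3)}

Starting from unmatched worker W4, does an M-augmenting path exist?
Yes: W4 → J2

An M-augmenting path alternates non-matching / matching edges, starting and ending at unmatched vertices.
Path: W4 → J2
(J2 is unmatched in M, so the path is augmenting.)
Flipping edges along this path would increase |M| from 1 to 2.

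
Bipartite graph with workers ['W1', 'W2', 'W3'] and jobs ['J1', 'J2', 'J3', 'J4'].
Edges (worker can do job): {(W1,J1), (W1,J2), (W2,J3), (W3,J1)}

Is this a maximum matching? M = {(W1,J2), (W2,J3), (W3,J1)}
Yes, size 3 is maximum

Proposed matching has size 3.
Maximum matching size for this graph: 3.

This is a maximum matching.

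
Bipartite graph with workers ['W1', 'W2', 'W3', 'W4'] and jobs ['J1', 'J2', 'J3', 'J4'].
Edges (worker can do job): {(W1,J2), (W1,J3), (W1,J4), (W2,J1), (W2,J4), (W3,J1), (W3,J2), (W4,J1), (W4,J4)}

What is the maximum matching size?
Maximum matching size = 4

Maximum matching: {(W1,J3), (W2,J4), (W3,J2), (W4,J1)}
Size: 4

This assigns 4 workers to 4 distinct jobs.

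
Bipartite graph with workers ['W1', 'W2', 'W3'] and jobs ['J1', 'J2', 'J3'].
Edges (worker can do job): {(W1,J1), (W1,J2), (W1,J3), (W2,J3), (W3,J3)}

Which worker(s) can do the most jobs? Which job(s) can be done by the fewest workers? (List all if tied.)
Most versatile: W1 (3 jobs); Least covered: J1, J2 (1 workers)

Worker degrees (jobs they can do): W1:3, W2:1, W3:1
Job degrees (workers who can do it): J1:1, J2:1, J3:3

Maximum worker degree is 3, achieved by: W1
Minimum job degree is 1, achieved by: J1, J2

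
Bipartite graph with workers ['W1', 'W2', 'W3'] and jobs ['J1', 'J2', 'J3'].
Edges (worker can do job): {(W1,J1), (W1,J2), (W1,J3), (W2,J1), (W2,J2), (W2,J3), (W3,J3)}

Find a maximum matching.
Matching: {(W1,J2), (W2,J1), (W3,J3)}

Maximum matching (size 3):
  W1 → J2
  W2 → J1
  W3 → J3

Each worker is assigned to at most one job, and each job to at most one worker.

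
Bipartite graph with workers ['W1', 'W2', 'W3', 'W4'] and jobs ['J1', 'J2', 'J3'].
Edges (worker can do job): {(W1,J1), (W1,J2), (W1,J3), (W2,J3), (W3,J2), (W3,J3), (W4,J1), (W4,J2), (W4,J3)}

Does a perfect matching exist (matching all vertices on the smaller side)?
Yes, perfect matching exists (size 3)

Perfect matching: {(W1,J1), (W3,J3), (W4,J2)}
All 3 vertices on the smaller side are matched.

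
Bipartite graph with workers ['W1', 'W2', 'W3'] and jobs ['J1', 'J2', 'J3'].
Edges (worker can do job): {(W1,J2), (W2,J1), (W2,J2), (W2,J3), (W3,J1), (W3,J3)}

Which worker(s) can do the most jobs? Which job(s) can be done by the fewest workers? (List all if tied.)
Most versatile: W2 (3 jobs); Least covered: J1, J2, J3 (2 workers)

Worker degrees (jobs they can do): W1:1, W2:3, W3:2
Job degrees (workers who can do it): J1:2, J2:2, J3:2

Maximum worker degree is 3, achieved by: W2
Minimum job degree is 2, achieved by: J1, J2, J3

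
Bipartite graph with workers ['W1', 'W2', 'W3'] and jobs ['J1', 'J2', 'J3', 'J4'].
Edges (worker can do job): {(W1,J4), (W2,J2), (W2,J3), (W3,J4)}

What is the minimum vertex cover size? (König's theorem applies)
Minimum vertex cover size = 2

By König's theorem: in bipartite graphs,
min vertex cover = max matching = 2

Maximum matching has size 2, so minimum vertex cover also has size 2.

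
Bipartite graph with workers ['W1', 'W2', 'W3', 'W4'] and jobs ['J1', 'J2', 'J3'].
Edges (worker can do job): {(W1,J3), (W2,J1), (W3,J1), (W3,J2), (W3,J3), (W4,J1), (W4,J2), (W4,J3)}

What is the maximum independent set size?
Maximum independent set = 4

By König's theorem:
- Min vertex cover = Max matching = 3
- Max independent set = Total vertices - Min vertex cover
- Max independent set = 7 - 3 = 4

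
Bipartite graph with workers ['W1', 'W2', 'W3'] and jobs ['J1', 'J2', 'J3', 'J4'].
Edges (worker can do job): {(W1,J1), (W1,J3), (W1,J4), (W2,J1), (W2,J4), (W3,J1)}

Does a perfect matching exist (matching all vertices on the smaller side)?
Yes, perfect matching exists (size 3)

Perfect matching: {(W1,J3), (W2,J4), (W3,J1)}
All 3 vertices on the smaller side are matched.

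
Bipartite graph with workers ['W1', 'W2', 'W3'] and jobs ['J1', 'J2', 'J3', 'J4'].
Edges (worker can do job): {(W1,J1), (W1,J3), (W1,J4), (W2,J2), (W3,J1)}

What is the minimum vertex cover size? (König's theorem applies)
Minimum vertex cover size = 3

By König's theorem: in bipartite graphs,
min vertex cover = max matching = 3

Maximum matching has size 3, so minimum vertex cover also has size 3.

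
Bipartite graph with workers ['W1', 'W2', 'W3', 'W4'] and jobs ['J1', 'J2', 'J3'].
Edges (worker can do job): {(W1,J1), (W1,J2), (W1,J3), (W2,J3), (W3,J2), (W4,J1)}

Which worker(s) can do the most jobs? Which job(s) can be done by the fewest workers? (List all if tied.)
Most versatile: W1 (3 jobs); Least covered: J1, J2, J3 (2 workers)

Worker degrees (jobs they can do): W1:3, W2:1, W3:1, W4:1
Job degrees (workers who can do it): J1:2, J2:2, J3:2

Maximum worker degree is 3, achieved by: W1
Minimum job degree is 2, achieved by: J1, J2, J3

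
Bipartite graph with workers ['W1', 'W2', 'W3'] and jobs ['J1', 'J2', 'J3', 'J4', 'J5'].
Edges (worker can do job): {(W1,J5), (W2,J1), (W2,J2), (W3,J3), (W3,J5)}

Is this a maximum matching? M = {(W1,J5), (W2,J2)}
No, size 2 is not maximum

Proposed matching has size 2.
Maximum matching size for this graph: 3.

This is NOT maximum - can be improved to size 3.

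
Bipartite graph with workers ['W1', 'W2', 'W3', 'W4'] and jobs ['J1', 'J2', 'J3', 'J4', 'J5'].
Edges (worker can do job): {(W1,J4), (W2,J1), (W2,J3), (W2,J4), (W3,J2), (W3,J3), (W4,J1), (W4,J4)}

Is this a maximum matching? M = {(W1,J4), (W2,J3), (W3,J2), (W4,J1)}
Yes, size 4 is maximum

Proposed matching has size 4.
Maximum matching size for this graph: 4.

This is a maximum matching.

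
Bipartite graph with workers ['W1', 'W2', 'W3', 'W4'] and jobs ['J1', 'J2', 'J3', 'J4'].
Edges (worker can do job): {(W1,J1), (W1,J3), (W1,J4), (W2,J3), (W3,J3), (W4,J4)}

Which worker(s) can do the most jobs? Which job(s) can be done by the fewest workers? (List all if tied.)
Most versatile: W1 (3 jobs); Least covered: J2 (0 workers)

Worker degrees (jobs they can do): W1:3, W2:1, W3:1, W4:1
Job degrees (workers who can do it): J1:1, J2:0, J3:3, J4:2

Maximum worker degree is 3, achieved by: W1
Minimum job degree is 0, achieved by: J2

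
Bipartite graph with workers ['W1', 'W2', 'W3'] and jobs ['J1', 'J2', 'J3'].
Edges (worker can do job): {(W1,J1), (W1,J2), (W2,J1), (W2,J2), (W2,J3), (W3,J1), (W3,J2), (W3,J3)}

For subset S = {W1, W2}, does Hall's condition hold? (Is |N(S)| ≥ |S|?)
Yes: |N(S)| = 3, |S| = 2

Subset S = {W1, W2}
Neighbors N(S) = {J1, J2, J3}

|N(S)| = 3, |S| = 2
Hall's condition: |N(S)| ≥ |S| is satisfied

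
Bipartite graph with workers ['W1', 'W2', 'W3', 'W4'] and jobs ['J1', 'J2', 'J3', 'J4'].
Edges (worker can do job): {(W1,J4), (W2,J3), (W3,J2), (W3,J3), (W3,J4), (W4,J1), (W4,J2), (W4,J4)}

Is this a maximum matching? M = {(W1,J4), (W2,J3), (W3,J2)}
No, size 3 is not maximum

Proposed matching has size 3.
Maximum matching size for this graph: 4.

This is NOT maximum - can be improved to size 4.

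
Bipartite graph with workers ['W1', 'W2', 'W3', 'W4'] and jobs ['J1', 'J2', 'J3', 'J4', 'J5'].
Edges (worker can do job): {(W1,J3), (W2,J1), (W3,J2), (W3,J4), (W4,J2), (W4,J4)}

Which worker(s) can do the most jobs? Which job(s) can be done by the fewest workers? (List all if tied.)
Most versatile: W3, W4 (2 jobs); Least covered: J5 (0 workers)

Worker degrees (jobs they can do): W1:1, W2:1, W3:2, W4:2
Job degrees (workers who can do it): J1:1, J2:2, J3:1, J4:2, J5:0

Maximum worker degree is 2, achieved by: W3, W4
Minimum job degree is 0, achieved by: J5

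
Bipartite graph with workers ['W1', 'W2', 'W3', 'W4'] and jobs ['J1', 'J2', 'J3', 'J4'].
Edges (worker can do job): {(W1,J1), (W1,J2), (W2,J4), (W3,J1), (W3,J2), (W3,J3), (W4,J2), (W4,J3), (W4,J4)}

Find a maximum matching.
Matching: {(W1,J2), (W2,J4), (W3,J1), (W4,J3)}

Maximum matching (size 4):
  W1 → J2
  W2 → J4
  W3 → J1
  W4 → J3

Each worker is assigned to at most one job, and each job to at most one worker.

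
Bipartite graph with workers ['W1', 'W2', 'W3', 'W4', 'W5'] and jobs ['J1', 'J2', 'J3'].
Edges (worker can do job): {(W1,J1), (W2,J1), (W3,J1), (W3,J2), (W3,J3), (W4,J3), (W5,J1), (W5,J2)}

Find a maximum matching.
Matching: {(W3,J1), (W4,J3), (W5,J2)}

Maximum matching (size 3):
  W3 → J1
  W4 → J3
  W5 → J2

Each worker is assigned to at most one job, and each job to at most one worker.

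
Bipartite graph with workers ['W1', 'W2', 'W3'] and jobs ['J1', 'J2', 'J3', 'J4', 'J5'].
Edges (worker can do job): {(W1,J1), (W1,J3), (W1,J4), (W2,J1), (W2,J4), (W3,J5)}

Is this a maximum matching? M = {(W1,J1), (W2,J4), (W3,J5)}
Yes, size 3 is maximum

Proposed matching has size 3.
Maximum matching size for this graph: 3.

This is a maximum matching.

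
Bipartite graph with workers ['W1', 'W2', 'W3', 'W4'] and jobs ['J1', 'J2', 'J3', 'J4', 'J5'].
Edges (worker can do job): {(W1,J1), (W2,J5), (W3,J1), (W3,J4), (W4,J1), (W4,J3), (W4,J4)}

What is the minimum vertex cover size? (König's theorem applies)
Minimum vertex cover size = 4

By König's theorem: in bipartite graphs,
min vertex cover = max matching = 4

Maximum matching has size 4, so minimum vertex cover also has size 4.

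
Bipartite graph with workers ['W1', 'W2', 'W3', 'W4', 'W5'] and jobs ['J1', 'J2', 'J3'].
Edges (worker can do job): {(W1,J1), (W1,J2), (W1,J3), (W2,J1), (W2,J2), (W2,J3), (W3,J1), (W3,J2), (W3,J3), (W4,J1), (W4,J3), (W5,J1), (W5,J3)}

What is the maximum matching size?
Maximum matching size = 3

Maximum matching: {(W1,J2), (W3,J3), (W5,J1)}
Size: 3

This assigns 3 workers to 3 distinct jobs.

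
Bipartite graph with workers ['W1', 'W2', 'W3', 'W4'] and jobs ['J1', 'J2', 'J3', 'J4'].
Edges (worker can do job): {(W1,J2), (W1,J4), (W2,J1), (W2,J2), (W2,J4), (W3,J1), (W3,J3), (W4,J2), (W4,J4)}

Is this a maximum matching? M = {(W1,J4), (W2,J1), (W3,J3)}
No, size 3 is not maximum

Proposed matching has size 3.
Maximum matching size for this graph: 4.

This is NOT maximum - can be improved to size 4.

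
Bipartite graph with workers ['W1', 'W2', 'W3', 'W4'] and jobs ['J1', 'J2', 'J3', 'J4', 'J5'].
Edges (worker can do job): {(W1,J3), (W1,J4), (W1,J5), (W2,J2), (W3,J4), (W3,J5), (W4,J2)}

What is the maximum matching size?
Maximum matching size = 3

Maximum matching: {(W1,J3), (W3,J4), (W4,J2)}
Size: 3

This assigns 3 workers to 3 distinct jobs.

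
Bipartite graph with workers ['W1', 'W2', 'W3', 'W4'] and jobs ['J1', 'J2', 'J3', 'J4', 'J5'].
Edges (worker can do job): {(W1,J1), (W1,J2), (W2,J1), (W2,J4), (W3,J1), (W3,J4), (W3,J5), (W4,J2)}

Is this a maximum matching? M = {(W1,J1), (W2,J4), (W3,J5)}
No, size 3 is not maximum

Proposed matching has size 3.
Maximum matching size for this graph: 4.

This is NOT maximum - can be improved to size 4.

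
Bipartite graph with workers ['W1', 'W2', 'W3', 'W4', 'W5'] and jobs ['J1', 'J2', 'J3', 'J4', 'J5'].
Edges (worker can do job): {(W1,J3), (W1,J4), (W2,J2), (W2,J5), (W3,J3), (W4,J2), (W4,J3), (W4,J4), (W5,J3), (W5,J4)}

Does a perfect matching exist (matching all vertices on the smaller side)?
No, maximum matching has size 4 < 5

Maximum matching has size 4, need 5 for perfect matching.
Unmatched workers: ['W1']
Unmatched jobs: ['J1']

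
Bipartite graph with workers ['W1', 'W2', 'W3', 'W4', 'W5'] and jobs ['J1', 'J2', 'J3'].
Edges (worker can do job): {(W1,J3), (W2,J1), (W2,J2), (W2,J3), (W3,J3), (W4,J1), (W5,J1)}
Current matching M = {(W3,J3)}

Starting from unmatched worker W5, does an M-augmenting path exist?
Yes: W5 → J1

An M-augmenting path alternates non-matching / matching edges, starting and ending at unmatched vertices.
Path: W5 → J1
(J1 is unmatched in M, so the path is augmenting.)
Flipping edges along this path would increase |M| from 1 to 2.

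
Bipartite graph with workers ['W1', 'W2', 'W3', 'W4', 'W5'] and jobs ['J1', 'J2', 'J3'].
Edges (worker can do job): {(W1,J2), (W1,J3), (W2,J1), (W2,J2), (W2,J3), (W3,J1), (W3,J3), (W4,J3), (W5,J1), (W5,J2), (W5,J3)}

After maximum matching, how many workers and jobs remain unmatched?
Unmatched: 2 workers, 0 jobs

Maximum matching size: 3
Workers: 5 total, 3 matched, 2 unmatched
Jobs: 3 total, 3 matched, 0 unmatched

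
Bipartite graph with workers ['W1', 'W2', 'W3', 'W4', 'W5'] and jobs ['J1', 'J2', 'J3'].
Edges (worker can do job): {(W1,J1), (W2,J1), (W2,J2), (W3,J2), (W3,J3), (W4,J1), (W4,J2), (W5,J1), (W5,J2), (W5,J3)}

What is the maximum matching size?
Maximum matching size = 3

Maximum matching: {(W3,J2), (W4,J1), (W5,J3)}
Size: 3

This assigns 3 workers to 3 distinct jobs.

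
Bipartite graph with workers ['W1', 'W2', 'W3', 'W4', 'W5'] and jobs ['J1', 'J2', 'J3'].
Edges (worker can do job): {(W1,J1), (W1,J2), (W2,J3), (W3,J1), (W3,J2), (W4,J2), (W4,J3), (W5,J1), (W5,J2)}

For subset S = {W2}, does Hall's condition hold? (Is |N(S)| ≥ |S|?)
Yes: |N(S)| = 1, |S| = 1

Subset S = {W2}
Neighbors N(S) = {J3}

|N(S)| = 1, |S| = 1
Hall's condition: |N(S)| ≥ |S| is satisfied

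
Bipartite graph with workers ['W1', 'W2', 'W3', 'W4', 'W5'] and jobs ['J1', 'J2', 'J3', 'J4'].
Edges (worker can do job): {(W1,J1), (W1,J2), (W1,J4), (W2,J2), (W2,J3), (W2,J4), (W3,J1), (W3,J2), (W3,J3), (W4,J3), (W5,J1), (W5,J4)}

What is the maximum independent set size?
Maximum independent set = 5

By König's theorem:
- Min vertex cover = Max matching = 4
- Max independent set = Total vertices - Min vertex cover
- Max independent set = 9 - 4 = 5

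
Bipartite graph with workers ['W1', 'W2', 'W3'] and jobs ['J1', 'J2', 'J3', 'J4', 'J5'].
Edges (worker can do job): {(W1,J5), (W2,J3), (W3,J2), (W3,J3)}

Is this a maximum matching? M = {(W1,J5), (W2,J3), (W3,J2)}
Yes, size 3 is maximum

Proposed matching has size 3.
Maximum matching size for this graph: 3.

This is a maximum matching.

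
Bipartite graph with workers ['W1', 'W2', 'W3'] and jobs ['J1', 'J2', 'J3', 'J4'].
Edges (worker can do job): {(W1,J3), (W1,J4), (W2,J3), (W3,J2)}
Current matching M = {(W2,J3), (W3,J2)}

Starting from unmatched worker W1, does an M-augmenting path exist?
Yes: W1 → J4

An M-augmenting path alternates non-matching / matching edges, starting and ending at unmatched vertices.
Path: W1 → J4
(J4 is unmatched in M, so the path is augmenting.)
Flipping edges along this path would increase |M| from 2 to 3.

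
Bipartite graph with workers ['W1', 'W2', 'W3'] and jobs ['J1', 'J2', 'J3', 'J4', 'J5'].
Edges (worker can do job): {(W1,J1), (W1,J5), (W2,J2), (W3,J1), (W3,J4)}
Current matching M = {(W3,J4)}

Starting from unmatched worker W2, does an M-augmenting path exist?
Yes: W2 → J2

An M-augmenting path alternates non-matching / matching edges, starting and ending at unmatched vertices.
Path: W2 → J2
(J2 is unmatched in M, so the path is augmenting.)
Flipping edges along this path would increase |M| from 1 to 2.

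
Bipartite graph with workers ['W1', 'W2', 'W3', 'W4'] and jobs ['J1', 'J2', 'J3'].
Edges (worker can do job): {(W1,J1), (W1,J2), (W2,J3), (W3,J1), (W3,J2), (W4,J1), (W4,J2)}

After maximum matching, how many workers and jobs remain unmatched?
Unmatched: 1 workers, 0 jobs

Maximum matching size: 3
Workers: 4 total, 3 matched, 1 unmatched
Jobs: 3 total, 3 matched, 0 unmatched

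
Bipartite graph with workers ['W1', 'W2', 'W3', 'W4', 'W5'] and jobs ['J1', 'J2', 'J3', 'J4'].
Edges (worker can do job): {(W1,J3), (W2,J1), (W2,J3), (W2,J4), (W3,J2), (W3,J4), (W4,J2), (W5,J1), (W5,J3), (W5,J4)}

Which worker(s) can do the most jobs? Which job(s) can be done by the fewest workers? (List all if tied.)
Most versatile: W2, W5 (3 jobs); Least covered: J1, J2 (2 workers)

Worker degrees (jobs they can do): W1:1, W2:3, W3:2, W4:1, W5:3
Job degrees (workers who can do it): J1:2, J2:2, J3:3, J4:3

Maximum worker degree is 3, achieved by: W2, W5
Minimum job degree is 2, achieved by: J1, J2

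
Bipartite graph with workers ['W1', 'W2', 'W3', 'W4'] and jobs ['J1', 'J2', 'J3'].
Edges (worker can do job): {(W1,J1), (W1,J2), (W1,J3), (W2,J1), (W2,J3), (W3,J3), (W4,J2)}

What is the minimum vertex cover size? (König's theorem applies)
Minimum vertex cover size = 3

By König's theorem: in bipartite graphs,
min vertex cover = max matching = 3

Maximum matching has size 3, so minimum vertex cover also has size 3.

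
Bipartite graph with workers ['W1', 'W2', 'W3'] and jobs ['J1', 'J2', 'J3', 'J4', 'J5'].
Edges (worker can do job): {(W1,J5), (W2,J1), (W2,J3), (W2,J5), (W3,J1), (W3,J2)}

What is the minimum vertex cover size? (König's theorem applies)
Minimum vertex cover size = 3

By König's theorem: in bipartite graphs,
min vertex cover = max matching = 3

Maximum matching has size 3, so minimum vertex cover also has size 3.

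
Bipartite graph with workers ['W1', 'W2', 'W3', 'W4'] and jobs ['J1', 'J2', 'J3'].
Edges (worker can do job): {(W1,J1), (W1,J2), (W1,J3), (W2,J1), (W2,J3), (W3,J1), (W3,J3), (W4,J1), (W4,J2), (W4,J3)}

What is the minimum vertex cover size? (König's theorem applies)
Minimum vertex cover size = 3

By König's theorem: in bipartite graphs,
min vertex cover = max matching = 3

Maximum matching has size 3, so minimum vertex cover also has size 3.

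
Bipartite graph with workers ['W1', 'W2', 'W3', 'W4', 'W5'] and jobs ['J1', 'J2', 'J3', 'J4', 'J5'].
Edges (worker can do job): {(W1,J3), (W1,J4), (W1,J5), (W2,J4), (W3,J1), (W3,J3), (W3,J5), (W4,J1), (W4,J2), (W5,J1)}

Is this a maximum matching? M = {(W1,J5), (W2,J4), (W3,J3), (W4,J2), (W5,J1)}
Yes, size 5 is maximum

Proposed matching has size 5.
Maximum matching size for this graph: 5.

This is a maximum matching.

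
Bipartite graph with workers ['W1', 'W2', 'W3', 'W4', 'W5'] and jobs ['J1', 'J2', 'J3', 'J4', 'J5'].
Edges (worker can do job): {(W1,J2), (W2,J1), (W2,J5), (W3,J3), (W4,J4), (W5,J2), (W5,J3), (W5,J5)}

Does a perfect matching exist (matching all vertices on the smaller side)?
Yes, perfect matching exists (size 5)

Perfect matching: {(W1,J2), (W2,J1), (W3,J3), (W4,J4), (W5,J5)}
All 5 vertices on the smaller side are matched.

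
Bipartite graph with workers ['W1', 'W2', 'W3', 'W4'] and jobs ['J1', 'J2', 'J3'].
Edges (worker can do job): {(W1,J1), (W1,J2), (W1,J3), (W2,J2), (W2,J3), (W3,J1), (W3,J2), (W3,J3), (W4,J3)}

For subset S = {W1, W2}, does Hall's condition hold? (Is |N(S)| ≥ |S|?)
Yes: |N(S)| = 3, |S| = 2

Subset S = {W1, W2}
Neighbors N(S) = {J1, J2, J3}

|N(S)| = 3, |S| = 2
Hall's condition: |N(S)| ≥ |S| is satisfied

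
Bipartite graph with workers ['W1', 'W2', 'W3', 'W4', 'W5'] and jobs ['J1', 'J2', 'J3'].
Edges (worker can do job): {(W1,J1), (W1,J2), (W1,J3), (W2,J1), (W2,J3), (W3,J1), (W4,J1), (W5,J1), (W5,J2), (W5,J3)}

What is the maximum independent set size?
Maximum independent set = 5

By König's theorem:
- Min vertex cover = Max matching = 3
- Max independent set = Total vertices - Min vertex cover
- Max independent set = 8 - 3 = 5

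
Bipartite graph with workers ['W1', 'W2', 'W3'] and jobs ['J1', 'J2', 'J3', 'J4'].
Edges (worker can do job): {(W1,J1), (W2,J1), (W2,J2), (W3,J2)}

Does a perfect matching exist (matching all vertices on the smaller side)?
No, maximum matching has size 2 < 3

Maximum matching has size 2, need 3 for perfect matching.
Unmatched workers: ['W2']
Unmatched jobs: ['J3', 'J4']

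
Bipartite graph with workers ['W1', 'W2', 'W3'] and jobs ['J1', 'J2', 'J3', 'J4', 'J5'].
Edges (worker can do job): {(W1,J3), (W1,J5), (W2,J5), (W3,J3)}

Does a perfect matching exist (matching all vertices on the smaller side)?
No, maximum matching has size 2 < 3

Maximum matching has size 2, need 3 for perfect matching.
Unmatched workers: ['W2']
Unmatched jobs: ['J2', 'J4', 'J1']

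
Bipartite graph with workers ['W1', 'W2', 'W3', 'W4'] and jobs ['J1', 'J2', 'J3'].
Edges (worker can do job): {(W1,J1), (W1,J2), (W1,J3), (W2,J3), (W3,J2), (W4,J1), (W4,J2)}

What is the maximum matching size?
Maximum matching size = 3

Maximum matching: {(W1,J3), (W3,J2), (W4,J1)}
Size: 3

This assigns 3 workers to 3 distinct jobs.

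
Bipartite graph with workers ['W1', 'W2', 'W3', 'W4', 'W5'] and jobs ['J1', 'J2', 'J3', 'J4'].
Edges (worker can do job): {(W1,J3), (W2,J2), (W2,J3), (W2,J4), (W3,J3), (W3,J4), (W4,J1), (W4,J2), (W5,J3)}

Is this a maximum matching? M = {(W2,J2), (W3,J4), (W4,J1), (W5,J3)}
Yes, size 4 is maximum

Proposed matching has size 4.
Maximum matching size for this graph: 4.

This is a maximum matching.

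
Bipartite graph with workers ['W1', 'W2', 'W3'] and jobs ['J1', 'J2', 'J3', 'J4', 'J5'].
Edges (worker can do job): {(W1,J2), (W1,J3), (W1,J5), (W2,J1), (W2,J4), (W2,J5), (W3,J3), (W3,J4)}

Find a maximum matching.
Matching: {(W1,J3), (W2,J5), (W3,J4)}

Maximum matching (size 3):
  W1 → J3
  W2 → J5
  W3 → J4

Each worker is assigned to at most one job, and each job to at most one worker.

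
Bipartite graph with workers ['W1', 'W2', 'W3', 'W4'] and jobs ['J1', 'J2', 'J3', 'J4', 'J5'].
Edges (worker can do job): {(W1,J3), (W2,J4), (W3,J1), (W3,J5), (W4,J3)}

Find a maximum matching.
Matching: {(W2,J4), (W3,J1), (W4,J3)}

Maximum matching (size 3):
  W2 → J4
  W3 → J1
  W4 → J3

Each worker is assigned to at most one job, and each job to at most one worker.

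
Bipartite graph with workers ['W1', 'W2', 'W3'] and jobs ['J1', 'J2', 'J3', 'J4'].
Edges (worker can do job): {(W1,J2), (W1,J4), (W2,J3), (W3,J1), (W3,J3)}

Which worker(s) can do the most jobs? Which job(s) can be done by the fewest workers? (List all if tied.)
Most versatile: W1, W3 (2 jobs); Least covered: J1, J2, J4 (1 workers)

Worker degrees (jobs they can do): W1:2, W2:1, W3:2
Job degrees (workers who can do it): J1:1, J2:1, J3:2, J4:1

Maximum worker degree is 2, achieved by: W1, W3
Minimum job degree is 1, achieved by: J1, J2, J4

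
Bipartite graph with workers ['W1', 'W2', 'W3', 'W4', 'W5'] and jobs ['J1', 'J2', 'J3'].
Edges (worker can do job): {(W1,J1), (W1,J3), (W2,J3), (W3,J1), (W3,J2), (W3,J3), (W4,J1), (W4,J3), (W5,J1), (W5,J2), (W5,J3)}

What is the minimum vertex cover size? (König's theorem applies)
Minimum vertex cover size = 3

By König's theorem: in bipartite graphs,
min vertex cover = max matching = 3

Maximum matching has size 3, so minimum vertex cover also has size 3.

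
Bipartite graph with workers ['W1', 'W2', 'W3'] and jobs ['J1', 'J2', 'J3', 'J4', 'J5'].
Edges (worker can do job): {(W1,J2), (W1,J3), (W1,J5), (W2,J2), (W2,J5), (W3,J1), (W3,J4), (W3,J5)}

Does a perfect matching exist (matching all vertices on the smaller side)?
Yes, perfect matching exists (size 3)

Perfect matching: {(W1,J3), (W2,J2), (W3,J5)}
All 3 vertices on the smaller side are matched.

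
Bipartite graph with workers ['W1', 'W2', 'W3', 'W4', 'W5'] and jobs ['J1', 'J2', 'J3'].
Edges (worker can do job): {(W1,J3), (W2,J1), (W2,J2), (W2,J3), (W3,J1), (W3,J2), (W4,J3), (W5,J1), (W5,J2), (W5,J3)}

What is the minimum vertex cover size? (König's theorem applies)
Minimum vertex cover size = 3

By König's theorem: in bipartite graphs,
min vertex cover = max matching = 3

Maximum matching has size 3, so minimum vertex cover also has size 3.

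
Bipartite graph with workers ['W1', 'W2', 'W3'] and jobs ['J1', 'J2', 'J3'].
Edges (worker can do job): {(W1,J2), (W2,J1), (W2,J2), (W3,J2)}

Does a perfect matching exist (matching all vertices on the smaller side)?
No, maximum matching has size 2 < 3

Maximum matching has size 2, need 3 for perfect matching.
Unmatched workers: ['W1']
Unmatched jobs: ['J3']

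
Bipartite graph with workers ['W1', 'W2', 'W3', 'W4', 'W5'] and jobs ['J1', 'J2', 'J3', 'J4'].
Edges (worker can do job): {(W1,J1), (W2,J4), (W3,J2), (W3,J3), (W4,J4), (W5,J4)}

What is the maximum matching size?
Maximum matching size = 3

Maximum matching: {(W1,J1), (W3,J2), (W5,J4)}
Size: 3

This assigns 3 workers to 3 distinct jobs.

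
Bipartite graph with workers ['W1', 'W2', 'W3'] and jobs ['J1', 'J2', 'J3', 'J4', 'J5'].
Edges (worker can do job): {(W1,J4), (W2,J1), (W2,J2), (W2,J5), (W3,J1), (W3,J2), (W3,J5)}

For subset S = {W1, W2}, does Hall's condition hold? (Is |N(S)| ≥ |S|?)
Yes: |N(S)| = 4, |S| = 2

Subset S = {W1, W2}
Neighbors N(S) = {J1, J2, J4, J5}

|N(S)| = 4, |S| = 2
Hall's condition: |N(S)| ≥ |S| is satisfied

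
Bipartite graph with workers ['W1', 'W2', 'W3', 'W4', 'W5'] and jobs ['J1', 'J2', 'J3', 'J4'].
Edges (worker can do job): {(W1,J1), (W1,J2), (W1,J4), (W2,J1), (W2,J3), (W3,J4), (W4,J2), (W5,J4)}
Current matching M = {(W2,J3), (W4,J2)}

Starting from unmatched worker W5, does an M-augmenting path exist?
Yes: W5 → J4

An M-augmenting path alternates non-matching / matching edges, starting and ending at unmatched vertices.
Path: W5 → J4
(J4 is unmatched in M, so the path is augmenting.)
Flipping edges along this path would increase |M| from 2 to 3.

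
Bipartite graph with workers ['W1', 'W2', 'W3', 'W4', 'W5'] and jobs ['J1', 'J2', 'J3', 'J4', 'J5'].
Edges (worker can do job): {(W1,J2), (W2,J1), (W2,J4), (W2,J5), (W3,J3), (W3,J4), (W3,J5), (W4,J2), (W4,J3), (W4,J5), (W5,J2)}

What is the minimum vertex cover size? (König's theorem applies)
Minimum vertex cover size = 4

By König's theorem: in bipartite graphs,
min vertex cover = max matching = 4

Maximum matching has size 4, so minimum vertex cover also has size 4.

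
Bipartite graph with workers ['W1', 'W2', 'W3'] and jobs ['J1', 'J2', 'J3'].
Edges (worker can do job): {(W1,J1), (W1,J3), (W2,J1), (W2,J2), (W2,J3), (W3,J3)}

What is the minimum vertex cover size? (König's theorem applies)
Minimum vertex cover size = 3

By König's theorem: in bipartite graphs,
min vertex cover = max matching = 3

Maximum matching has size 3, so minimum vertex cover also has size 3.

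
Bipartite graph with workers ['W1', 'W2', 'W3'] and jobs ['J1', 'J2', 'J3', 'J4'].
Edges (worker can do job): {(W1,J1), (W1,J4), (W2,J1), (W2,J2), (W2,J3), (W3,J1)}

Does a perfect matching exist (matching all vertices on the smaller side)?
Yes, perfect matching exists (size 3)

Perfect matching: {(W1,J4), (W2,J2), (W3,J1)}
All 3 vertices on the smaller side are matched.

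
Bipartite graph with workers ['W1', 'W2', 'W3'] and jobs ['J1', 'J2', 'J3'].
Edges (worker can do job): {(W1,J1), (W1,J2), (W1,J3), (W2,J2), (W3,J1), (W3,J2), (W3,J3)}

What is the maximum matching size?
Maximum matching size = 3

Maximum matching: {(W1,J1), (W2,J2), (W3,J3)}
Size: 3

This assigns 3 workers to 3 distinct jobs.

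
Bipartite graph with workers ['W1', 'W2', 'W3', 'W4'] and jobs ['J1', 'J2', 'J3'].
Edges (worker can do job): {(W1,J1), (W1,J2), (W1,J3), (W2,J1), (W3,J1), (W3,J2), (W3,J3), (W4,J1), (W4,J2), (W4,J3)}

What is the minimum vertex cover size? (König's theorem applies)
Minimum vertex cover size = 3

By König's theorem: in bipartite graphs,
min vertex cover = max matching = 3

Maximum matching has size 3, so minimum vertex cover also has size 3.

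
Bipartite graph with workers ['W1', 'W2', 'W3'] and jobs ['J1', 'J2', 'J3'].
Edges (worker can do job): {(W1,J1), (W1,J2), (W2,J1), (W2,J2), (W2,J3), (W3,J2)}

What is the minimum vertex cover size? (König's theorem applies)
Minimum vertex cover size = 3

By König's theorem: in bipartite graphs,
min vertex cover = max matching = 3

Maximum matching has size 3, so minimum vertex cover also has size 3.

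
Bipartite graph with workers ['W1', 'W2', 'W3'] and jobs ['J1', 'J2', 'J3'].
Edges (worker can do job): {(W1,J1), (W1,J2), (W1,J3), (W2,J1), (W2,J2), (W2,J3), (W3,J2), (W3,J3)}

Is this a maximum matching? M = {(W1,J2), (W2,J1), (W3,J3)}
Yes, size 3 is maximum

Proposed matching has size 3.
Maximum matching size for this graph: 3.

This is a maximum matching.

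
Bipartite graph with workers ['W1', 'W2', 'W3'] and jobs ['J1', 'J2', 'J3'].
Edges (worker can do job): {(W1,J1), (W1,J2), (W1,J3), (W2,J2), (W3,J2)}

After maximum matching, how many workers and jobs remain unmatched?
Unmatched: 1 workers, 1 jobs

Maximum matching size: 2
Workers: 3 total, 2 matched, 1 unmatched
Jobs: 3 total, 2 matched, 1 unmatched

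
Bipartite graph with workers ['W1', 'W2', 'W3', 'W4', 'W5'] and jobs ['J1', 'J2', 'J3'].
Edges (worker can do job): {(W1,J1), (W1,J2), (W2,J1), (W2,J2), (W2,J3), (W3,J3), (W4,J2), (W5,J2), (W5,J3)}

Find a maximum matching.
Matching: {(W1,J1), (W3,J3), (W5,J2)}

Maximum matching (size 3):
  W1 → J1
  W3 → J3
  W5 → J2

Each worker is assigned to at most one job, and each job to at most one worker.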